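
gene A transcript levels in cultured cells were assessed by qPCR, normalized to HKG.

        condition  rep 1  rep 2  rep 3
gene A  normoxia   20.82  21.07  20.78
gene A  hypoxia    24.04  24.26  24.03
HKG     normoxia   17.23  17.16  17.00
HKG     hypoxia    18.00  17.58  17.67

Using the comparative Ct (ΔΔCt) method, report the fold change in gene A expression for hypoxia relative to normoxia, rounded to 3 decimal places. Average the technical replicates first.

0.165

Mean Ct: gene A normoxia 20.890; gene A hypoxia 24.110; HKG normoxia 17.130; HKG hypoxia 17.750
ΔCt(normoxia) = 20.890 − 17.130 = 3.760
ΔCt(hypoxia) = 24.110 − 17.750 = 6.360
ΔΔCt = 6.360 − 3.760 = 2.600
Fold change = 2^(−2.600) = 0.1649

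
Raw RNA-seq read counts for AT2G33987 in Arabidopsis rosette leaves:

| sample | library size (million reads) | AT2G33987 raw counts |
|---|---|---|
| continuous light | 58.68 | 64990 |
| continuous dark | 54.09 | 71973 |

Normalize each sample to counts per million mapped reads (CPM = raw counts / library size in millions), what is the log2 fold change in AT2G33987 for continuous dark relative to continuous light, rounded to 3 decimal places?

CPM(continuous light) = 64990 / 58.68 = 1107.5324
CPM(continuous dark) = 71973 / 54.09 = 1330.6156
Fold change = 1330.6156 / 1107.5324 = 1.20142
log2(1.20142) = 0.2647

0.265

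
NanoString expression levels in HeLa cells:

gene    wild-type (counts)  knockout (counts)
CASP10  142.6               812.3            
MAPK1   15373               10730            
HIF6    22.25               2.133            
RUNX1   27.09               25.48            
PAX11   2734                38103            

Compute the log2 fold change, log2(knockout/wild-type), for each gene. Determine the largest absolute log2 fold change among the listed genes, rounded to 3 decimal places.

log2(812.3/142.6) = 2.510  (CASP10)
log2(10730/15373) = -0.519  (MAPK1)
log2(2.133/22.25) = -3.383  (HIF6)
log2(25.48/27.09) = -0.088  (RUNX1)
log2(38103/2734) = 3.801  (PAX11)
The largest magnitude belongs to PAX11.

3.801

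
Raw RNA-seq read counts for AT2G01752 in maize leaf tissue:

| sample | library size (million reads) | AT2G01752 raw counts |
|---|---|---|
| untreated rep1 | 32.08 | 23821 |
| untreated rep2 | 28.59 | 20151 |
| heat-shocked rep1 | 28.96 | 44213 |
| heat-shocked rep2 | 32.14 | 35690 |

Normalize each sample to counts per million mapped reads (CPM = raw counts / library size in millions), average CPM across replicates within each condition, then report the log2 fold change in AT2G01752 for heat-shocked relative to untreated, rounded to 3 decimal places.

0.866

CPM(untreated rep1) = 23821 / 32.08 = 742.5499
CPM(untreated rep2) = 20151 / 28.59 = 704.8269
CPM(heat-shocked rep1) = 44213 / 28.96 = 1526.6920
CPM(heat-shocked rep2) = 35690 / 32.14 = 1110.4543
mean CPM(untreated) = 723.6884; mean CPM(heat-shocked) = 1318.5731
Fold change = 1318.5731 / 723.6884 = 1.82202
log2(1.82202) = 0.8655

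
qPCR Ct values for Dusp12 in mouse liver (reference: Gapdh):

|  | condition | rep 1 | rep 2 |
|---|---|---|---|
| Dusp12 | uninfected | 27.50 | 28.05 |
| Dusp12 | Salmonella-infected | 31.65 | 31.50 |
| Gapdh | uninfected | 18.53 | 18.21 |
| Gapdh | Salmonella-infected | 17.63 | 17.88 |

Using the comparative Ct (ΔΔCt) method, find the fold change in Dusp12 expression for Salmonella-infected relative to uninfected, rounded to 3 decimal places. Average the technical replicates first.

Mean Ct: Dusp12 uninfected 27.775; Dusp12 Salmonella-infected 31.575; Gapdh uninfected 18.370; Gapdh Salmonella-infected 17.755
ΔCt(uninfected) = 27.775 − 18.370 = 9.405
ΔCt(Salmonella-infected) = 31.575 − 17.755 = 13.820
ΔΔCt = 13.820 − 9.405 = 4.415
Fold change = 2^(−4.415) = 0.0469

0.047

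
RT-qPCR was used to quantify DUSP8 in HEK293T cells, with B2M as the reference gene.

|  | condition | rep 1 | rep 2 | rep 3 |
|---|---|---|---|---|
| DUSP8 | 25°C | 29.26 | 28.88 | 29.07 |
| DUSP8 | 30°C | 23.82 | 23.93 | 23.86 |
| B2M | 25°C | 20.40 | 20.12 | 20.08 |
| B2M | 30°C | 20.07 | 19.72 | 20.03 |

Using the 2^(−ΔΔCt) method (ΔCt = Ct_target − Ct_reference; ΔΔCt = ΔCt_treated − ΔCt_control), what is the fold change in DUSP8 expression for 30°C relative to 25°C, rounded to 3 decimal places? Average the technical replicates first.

Mean Ct: DUSP8 25°C 29.070; DUSP8 30°C 23.870; B2M 25°C 20.200; B2M 30°C 19.940
ΔCt(25°C) = 29.070 − 20.200 = 8.870
ΔCt(30°C) = 23.870 − 19.940 = 3.930
ΔΔCt = 3.930 − 8.870 = -4.940
Fold change = 2^(−(-4.940)) = 2^4.940 = 30.6965

30.696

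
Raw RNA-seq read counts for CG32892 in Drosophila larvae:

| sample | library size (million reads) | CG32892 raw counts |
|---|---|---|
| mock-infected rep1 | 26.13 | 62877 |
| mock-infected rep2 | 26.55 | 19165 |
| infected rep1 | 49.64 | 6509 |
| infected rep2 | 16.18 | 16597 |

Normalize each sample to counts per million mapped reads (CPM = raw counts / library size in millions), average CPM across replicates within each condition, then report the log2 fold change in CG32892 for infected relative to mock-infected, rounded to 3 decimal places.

CPM(mock-infected rep1) = 62877 / 26.13 = 2406.3146
CPM(mock-infected rep2) = 19165 / 26.55 = 721.8456
CPM(infected rep1) = 6509 / 49.64 = 131.1241
CPM(infected rep2) = 16597 / 16.18 = 1025.7726
mean CPM(mock-infected) = 1564.0801; mean CPM(infected) = 578.4483
Fold change = 578.4483 / 1564.0801 = 0.36983
log2(0.36983) = -1.4351

-1.435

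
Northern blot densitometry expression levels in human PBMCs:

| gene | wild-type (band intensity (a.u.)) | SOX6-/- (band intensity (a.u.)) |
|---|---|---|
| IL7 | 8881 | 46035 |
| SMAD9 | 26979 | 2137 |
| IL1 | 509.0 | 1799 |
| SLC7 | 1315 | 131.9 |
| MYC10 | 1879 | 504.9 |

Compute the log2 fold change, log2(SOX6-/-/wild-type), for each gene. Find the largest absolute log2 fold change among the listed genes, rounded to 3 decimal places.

3.658

log2(46035/8881) = 2.374  (IL7)
log2(2137/26979) = -3.658  (SMAD9)
log2(1799/509.0) = 1.821  (IL1)
log2(131.9/1315) = -3.318  (SLC7)
log2(504.9/1879) = -1.896  (MYC10)
The largest magnitude belongs to SMAD9.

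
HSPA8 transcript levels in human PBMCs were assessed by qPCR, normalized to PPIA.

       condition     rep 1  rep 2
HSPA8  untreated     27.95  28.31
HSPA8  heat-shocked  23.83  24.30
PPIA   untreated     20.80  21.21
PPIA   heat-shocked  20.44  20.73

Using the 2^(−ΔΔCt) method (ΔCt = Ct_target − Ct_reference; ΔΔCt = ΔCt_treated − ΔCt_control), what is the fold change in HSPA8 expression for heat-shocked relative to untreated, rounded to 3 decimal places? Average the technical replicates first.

Mean Ct: HSPA8 untreated 28.130; HSPA8 heat-shocked 24.065; PPIA untreated 21.005; PPIA heat-shocked 20.585
ΔCt(untreated) = 28.130 − 21.005 = 7.125
ΔCt(heat-shocked) = 24.065 − 20.585 = 3.480
ΔΔCt = 3.480 − 7.125 = -3.645
Fold change = 2^(−(-3.645)) = 2^3.645 = 12.5099

12.510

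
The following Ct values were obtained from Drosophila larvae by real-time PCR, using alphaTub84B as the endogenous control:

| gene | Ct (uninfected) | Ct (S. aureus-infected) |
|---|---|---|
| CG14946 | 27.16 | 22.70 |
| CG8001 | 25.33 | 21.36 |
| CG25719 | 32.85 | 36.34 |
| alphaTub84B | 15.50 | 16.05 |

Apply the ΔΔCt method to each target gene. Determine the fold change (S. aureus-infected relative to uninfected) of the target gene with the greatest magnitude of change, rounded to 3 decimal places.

CG14946: ΔΔCt = (22.70−16.05) − (27.16−15.50) = 6.65 − 11.66 = -5.01; fold change = 2^5.01 = 32.223
CG8001: ΔΔCt = (21.36−16.05) − (25.33−15.50) = 5.31 − 9.83 = -4.52; fold change = 2^4.52 = 22.943
CG25719: ΔΔCt = (36.34−16.05) − (32.85−15.50) = 20.29 − 17.35 = 2.94; fold change = 2^-2.94 = 0.130
CG14946 has the largest |ΔΔCt| = 5.01.

32.223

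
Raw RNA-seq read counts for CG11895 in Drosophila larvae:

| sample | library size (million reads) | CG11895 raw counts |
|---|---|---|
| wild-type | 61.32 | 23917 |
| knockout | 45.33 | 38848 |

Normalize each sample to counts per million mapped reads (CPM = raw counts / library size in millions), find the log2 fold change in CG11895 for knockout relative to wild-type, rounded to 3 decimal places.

1.136

CPM(wild-type) = 23917 / 61.32 = 390.0359
CPM(knockout) = 38848 / 45.33 = 857.0042
Fold change = 857.0042 / 390.0359 = 2.19724
log2(2.19724) = 1.1357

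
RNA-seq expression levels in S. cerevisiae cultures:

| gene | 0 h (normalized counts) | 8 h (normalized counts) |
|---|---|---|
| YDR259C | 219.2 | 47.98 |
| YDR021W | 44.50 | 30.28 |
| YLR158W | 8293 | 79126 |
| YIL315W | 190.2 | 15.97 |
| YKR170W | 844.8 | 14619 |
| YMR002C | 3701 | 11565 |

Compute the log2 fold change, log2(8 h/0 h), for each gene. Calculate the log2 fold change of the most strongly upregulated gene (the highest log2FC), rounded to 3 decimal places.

4.113

log2(47.98/219.2) = -2.192  (YDR259C)
log2(30.28/44.50) = -0.555  (YDR021W)
log2(79126/8293) = 3.254  (YLR158W)
log2(15.97/190.2) = -3.574  (YIL315W)
log2(14619/844.8) = 4.113  (YKR170W)
log2(11565/3701) = 1.644  (YMR002C)
YKR170W is most strongly upregulated.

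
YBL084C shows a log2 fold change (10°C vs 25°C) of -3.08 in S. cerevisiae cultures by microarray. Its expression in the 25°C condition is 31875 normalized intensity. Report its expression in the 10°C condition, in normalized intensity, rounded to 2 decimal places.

3769.45

Fold change = 2^(-3.08) = 0.1183
10°C expression = 31875 × 0.1183 = 3769.45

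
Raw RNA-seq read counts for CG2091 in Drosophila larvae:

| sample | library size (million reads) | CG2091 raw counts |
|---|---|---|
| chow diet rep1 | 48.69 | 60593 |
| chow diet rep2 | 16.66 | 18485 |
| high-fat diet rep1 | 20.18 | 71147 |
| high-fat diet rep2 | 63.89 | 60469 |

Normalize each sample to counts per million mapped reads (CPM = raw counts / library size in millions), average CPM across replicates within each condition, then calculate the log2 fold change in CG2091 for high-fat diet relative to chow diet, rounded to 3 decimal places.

0.926

CPM(chow diet rep1) = 60593 / 48.69 = 1244.4650
CPM(chow diet rep2) = 18485 / 16.66 = 1109.5438
CPM(high-fat diet rep1) = 71147 / 20.18 = 3525.6194
CPM(high-fat diet rep2) = 60469 / 63.89 = 946.4548
mean CPM(chow diet) = 1177.0044; mean CPM(high-fat diet) = 2236.0371
Fold change = 2236.0371 / 1177.0044 = 1.89977
log2(1.89977) = 0.9258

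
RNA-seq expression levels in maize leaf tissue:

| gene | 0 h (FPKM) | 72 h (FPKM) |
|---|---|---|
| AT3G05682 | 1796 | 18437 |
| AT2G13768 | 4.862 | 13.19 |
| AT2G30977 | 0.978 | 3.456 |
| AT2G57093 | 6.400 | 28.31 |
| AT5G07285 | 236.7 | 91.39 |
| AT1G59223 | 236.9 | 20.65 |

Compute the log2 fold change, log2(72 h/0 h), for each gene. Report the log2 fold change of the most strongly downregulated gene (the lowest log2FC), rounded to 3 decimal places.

-3.520

log2(18437/1796) = 3.360  (AT3G05682)
log2(13.19/4.862) = 1.440  (AT2G13768)
log2(3.456/0.978) = 1.821  (AT2G30977)
log2(28.31/6.400) = 2.145  (AT2G57093)
log2(91.39/236.7) = -1.373  (AT5G07285)
log2(20.65/236.9) = -3.520  (AT1G59223)
AT1G59223 is most strongly downregulated.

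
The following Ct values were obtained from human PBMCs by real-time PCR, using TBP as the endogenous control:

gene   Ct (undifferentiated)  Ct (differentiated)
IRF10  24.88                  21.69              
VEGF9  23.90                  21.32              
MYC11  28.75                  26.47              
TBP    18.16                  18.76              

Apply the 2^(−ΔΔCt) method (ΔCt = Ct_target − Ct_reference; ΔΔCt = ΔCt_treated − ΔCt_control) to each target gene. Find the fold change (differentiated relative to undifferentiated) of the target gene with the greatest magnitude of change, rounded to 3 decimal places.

IRF10: ΔΔCt = (21.69−18.76) − (24.88−18.16) = 2.93 − 6.72 = -3.79; fold change = 2^3.79 = 13.833
VEGF9: ΔΔCt = (21.32−18.76) − (23.90−18.16) = 2.56 − 5.74 = -3.18; fold change = 2^3.18 = 9.063
MYC11: ΔΔCt = (26.47−18.76) − (28.75−18.16) = 7.71 − 10.59 = -2.88; fold change = 2^2.88 = 7.362
IRF10 has the largest |ΔΔCt| = 3.79.

13.833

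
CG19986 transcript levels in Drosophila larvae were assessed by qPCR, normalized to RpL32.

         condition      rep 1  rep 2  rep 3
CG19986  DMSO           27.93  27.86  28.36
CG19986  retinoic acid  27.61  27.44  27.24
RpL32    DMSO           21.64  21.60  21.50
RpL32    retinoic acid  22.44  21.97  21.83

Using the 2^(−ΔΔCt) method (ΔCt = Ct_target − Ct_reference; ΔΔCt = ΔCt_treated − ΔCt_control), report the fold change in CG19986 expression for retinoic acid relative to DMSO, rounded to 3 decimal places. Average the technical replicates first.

Mean Ct: CG19986 DMSO 28.050; CG19986 retinoic acid 27.430; RpL32 DMSO 21.580; RpL32 retinoic acid 22.080
ΔCt(DMSO) = 28.050 − 21.580 = 6.470
ΔCt(retinoic acid) = 27.430 − 22.080 = 5.350
ΔΔCt = 5.350 − 6.470 = -1.120
Fold change = 2^(−(-1.120)) = 2^1.120 = 2.1735

2.173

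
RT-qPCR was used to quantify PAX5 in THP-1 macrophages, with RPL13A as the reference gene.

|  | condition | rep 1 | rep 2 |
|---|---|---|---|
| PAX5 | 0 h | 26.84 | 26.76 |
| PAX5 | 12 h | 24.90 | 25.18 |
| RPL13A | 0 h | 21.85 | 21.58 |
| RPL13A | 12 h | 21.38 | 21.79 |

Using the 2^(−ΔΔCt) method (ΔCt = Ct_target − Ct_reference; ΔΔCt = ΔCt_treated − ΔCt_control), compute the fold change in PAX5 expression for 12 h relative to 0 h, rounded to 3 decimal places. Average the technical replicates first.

3.095

Mean Ct: PAX5 0 h 26.800; PAX5 12 h 25.040; RPL13A 0 h 21.715; RPL13A 12 h 21.585
ΔCt(0 h) = 26.800 − 21.715 = 5.085
ΔCt(12 h) = 25.040 − 21.585 = 3.455
ΔΔCt = 3.455 − 5.085 = -1.630
Fold change = 2^(−(-1.630)) = 2^1.630 = 3.0951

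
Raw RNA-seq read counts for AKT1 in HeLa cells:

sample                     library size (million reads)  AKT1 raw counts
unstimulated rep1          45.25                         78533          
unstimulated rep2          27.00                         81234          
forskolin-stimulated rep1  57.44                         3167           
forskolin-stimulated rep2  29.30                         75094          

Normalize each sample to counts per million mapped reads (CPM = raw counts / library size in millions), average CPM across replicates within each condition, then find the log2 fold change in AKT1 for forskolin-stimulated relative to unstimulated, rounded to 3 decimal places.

CPM(unstimulated rep1) = 78533 / 45.25 = 1735.5359
CPM(unstimulated rep2) = 81234 / 27.00 = 3008.6667
CPM(forskolin-stimulated rep1) = 3167 / 57.44 = 55.1358
CPM(forskolin-stimulated rep2) = 75094 / 29.30 = 2562.9352
mean CPM(unstimulated) = 2372.1013; mean CPM(forskolin-stimulated) = 1309.0355
Fold change = 1309.0355 / 2372.1013 = 0.55185
log2(0.55185) = -0.8577

-0.858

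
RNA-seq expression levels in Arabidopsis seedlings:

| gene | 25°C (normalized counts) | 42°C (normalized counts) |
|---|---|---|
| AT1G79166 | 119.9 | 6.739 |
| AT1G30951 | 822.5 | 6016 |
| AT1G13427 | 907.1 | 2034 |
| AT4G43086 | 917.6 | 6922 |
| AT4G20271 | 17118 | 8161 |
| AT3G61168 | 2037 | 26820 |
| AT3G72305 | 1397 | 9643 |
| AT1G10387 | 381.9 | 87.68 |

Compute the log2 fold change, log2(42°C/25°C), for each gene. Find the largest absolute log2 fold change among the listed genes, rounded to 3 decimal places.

4.153

log2(6.739/119.9) = -4.153  (AT1G79166)
log2(6016/822.5) = 2.871  (AT1G30951)
log2(2034/907.1) = 1.165  (AT1G13427)
log2(6922/917.6) = 2.915  (AT4G43086)
log2(8161/17118) = -1.069  (AT4G20271)
log2(26820/2037) = 3.719  (AT3G61168)
log2(9643/1397) = 2.787  (AT3G72305)
log2(87.68/381.9) = -2.123  (AT1G10387)
The largest magnitude belongs to AT1G79166.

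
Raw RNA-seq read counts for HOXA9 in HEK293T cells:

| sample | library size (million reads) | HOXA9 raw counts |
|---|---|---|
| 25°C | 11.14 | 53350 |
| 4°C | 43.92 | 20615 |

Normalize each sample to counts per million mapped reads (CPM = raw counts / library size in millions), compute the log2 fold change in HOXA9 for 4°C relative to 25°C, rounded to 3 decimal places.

CPM(25°C) = 53350 / 11.14 = 4789.0485
CPM(4°C) = 20615 / 43.92 = 469.3761
Fold change = 469.3761 / 4789.0485 = 0.09801
log2(0.09801) = -3.3509

-3.351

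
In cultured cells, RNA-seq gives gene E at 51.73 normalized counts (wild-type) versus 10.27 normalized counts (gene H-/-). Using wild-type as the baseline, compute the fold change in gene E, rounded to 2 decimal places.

Fold change = 10.27 / 51.73 = 0.199
gene E is downregulated.

0.20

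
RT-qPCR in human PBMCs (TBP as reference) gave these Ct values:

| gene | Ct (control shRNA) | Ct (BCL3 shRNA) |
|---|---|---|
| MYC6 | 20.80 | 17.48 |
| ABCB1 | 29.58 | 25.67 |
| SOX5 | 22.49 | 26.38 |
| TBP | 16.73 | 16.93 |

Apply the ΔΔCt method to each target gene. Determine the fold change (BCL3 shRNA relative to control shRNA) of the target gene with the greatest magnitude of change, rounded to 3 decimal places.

17.268

MYC6: ΔΔCt = (17.48−16.93) − (20.80−16.73) = 0.55 − 4.07 = -3.52; fold change = 2^3.52 = 11.472
ABCB1: ΔΔCt = (25.67−16.93) − (29.58−16.73) = 8.74 − 12.85 = -4.11; fold change = 2^4.11 = 17.268
SOX5: ΔΔCt = (26.38−16.93) − (22.49−16.73) = 9.45 − 5.76 = 3.69; fold change = 2^-3.69 = 0.077
ABCB1 has the largest |ΔΔCt| = 4.11.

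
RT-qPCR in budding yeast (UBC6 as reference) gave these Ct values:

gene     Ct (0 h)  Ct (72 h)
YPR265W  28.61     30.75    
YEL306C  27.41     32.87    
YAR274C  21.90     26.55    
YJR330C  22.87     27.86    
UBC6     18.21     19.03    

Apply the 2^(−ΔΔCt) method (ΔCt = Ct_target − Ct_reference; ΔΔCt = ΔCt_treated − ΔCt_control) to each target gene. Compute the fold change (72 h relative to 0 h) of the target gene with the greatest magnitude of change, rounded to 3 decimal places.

YPR265W: ΔΔCt = (30.75−19.03) − (28.61−18.21) = 11.72 − 10.40 = 1.32; fold change = 2^-1.32 = 0.401
YEL306C: ΔΔCt = (32.87−19.03) − (27.41−18.21) = 13.84 − 9.20 = 4.64; fold change = 2^-4.64 = 0.040
YAR274C: ΔΔCt = (26.55−19.03) − (21.90−18.21) = 7.52 − 3.69 = 3.83; fold change = 2^-3.83 = 0.070
YJR330C: ΔΔCt = (27.86−19.03) − (22.87−18.21) = 8.83 − 4.66 = 4.17; fold change = 2^-4.17 = 0.056
YEL306C has the largest |ΔΔCt| = 4.64.

0.040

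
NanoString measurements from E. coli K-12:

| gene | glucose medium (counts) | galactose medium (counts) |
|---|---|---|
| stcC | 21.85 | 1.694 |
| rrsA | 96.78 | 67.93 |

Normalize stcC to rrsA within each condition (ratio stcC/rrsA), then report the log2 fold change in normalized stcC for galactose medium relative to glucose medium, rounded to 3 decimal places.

-3.178

stcC/rrsA (glucose medium) = 21.85 / 96.78 = 0.22577
stcC/rrsA (galactose medium) = 1.694 / 67.93 = 0.024937
Fold change = 0.024937 / 0.22577 = 0.1105
log2(0.1105) = -3.1785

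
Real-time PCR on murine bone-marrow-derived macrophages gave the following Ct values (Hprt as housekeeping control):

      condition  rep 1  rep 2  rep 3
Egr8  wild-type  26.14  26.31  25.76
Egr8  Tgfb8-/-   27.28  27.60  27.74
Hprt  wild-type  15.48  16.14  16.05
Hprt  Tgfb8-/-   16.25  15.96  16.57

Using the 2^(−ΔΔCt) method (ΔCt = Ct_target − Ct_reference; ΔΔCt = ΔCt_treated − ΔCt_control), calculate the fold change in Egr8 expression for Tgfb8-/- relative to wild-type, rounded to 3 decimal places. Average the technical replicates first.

Mean Ct: Egr8 wild-type 26.070; Egr8 Tgfb8-/- 27.540; Hprt wild-type 15.890; Hprt Tgfb8-/- 16.260
ΔCt(wild-type) = 26.070 − 15.890 = 10.180
ΔCt(Tgfb8-/-) = 27.540 − 16.260 = 11.280
ΔΔCt = 11.280 − 10.180 = 1.100
Fold change = 2^(−1.100) = 0.4665

0.467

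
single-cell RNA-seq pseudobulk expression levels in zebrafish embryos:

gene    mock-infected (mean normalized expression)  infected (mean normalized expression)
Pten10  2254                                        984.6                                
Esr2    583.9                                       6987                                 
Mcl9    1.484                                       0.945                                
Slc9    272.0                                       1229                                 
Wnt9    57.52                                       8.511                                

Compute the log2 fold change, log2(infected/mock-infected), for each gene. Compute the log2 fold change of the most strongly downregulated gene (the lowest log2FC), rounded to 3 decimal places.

log2(984.6/2254) = -1.195  (Pten10)
log2(6987/583.9) = 3.581  (Esr2)
log2(0.945/1.484) = -0.651  (Mcl9)
log2(1229/272.0) = 2.176  (Slc9)
log2(8.511/57.52) = -2.757  (Wnt9)
Wnt9 is most strongly downregulated.

-2.757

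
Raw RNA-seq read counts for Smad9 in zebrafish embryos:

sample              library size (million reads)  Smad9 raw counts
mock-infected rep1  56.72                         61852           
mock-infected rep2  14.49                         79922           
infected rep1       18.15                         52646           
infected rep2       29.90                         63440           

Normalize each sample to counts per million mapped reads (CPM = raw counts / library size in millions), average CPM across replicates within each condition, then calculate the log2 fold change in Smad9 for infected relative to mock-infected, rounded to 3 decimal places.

CPM(mock-infected rep1) = 61852 / 56.72 = 1090.4795
CPM(mock-infected rep2) = 79922 / 14.49 = 5515.6660
CPM(infected rep1) = 52646 / 18.15 = 2900.6061
CPM(infected rep2) = 63440 / 29.90 = 2121.7391
mean CPM(mock-infected) = 3303.0728; mean CPM(infected) = 2511.1726
Fold change = 2511.1726 / 3303.0728 = 0.76025
log2(0.76025) = -0.3954

-0.395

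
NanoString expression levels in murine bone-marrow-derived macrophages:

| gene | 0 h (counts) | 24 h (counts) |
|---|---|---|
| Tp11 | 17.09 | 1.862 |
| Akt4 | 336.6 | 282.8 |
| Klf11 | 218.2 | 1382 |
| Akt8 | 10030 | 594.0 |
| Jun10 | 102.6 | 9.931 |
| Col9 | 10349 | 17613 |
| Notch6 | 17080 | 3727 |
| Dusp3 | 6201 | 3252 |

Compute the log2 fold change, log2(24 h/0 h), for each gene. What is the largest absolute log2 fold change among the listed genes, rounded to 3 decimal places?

4.078

log2(1.862/17.09) = -3.198  (Tp11)
log2(282.8/336.6) = -0.251  (Akt4)
log2(1382/218.2) = 2.663  (Klf11)
log2(594.0/10030) = -4.078  (Akt8)
log2(9.931/102.6) = -3.369  (Jun10)
log2(17613/10349) = 0.767  (Col9)
log2(3727/17080) = -2.196  (Notch6)
log2(3252/6201) = -0.931  (Dusp3)
The largest magnitude belongs to Akt8.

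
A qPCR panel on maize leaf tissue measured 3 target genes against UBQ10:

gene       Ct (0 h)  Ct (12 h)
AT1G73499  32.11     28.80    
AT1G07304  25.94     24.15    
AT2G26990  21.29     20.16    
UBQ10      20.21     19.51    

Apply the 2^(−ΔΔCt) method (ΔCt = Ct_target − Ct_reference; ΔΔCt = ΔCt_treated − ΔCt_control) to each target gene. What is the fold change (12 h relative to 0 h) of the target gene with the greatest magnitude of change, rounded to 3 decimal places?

AT1G73499: ΔΔCt = (28.80−19.51) − (32.11−20.21) = 9.29 − 11.90 = -2.61; fold change = 2^2.61 = 6.105
AT1G07304: ΔΔCt = (24.15−19.51) − (25.94−20.21) = 4.64 − 5.73 = -1.09; fold change = 2^1.09 = 2.129
AT2G26990: ΔΔCt = (20.16−19.51) − (21.29−20.21) = 0.65 − 1.08 = -0.43; fold change = 2^0.43 = 1.347
AT1G73499 has the largest |ΔΔCt| = 2.61.

6.105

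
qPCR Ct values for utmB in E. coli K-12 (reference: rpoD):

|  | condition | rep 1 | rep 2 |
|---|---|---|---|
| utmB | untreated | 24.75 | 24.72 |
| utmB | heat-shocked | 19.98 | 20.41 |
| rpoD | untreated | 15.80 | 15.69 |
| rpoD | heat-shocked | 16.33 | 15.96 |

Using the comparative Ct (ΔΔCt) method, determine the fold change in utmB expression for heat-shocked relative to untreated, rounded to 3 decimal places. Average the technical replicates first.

Mean Ct: utmB untreated 24.735; utmB heat-shocked 20.195; rpoD untreated 15.745; rpoD heat-shocked 16.145
ΔCt(untreated) = 24.735 − 15.745 = 8.990
ΔCt(heat-shocked) = 20.195 − 16.145 = 4.050
ΔΔCt = 4.050 − 8.990 = -4.940
Fold change = 2^(−(-4.940)) = 2^4.940 = 30.6965

30.696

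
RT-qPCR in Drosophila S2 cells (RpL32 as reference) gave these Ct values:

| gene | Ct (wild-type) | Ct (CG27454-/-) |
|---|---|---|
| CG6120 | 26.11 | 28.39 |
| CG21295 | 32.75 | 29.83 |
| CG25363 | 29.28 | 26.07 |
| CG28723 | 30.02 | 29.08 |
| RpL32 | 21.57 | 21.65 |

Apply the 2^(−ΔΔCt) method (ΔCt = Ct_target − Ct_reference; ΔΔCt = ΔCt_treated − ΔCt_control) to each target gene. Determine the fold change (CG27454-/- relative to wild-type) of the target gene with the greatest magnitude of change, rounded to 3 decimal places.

9.781

CG6120: ΔΔCt = (28.39−21.65) − (26.11−21.57) = 6.74 − 4.54 = 2.20; fold change = 2^-2.20 = 0.218
CG21295: ΔΔCt = (29.83−21.65) − (32.75−21.57) = 8.18 − 11.18 = -3.00; fold change = 2^3.00 = 8.000
CG25363: ΔΔCt = (26.07−21.65) − (29.28−21.57) = 4.42 − 7.71 = -3.29; fold change = 2^3.29 = 9.781
CG28723: ΔΔCt = (29.08−21.65) − (30.02−21.57) = 7.43 − 8.45 = -1.02; fold change = 2^1.02 = 2.028
CG25363 has the largest |ΔΔCt| = 3.29.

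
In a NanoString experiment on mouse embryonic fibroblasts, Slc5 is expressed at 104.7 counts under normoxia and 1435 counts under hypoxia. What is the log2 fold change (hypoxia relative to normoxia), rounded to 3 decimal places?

Fold change = 1435 / 104.7 = 13.7058
log2(13.7058) = 3.7767

3.777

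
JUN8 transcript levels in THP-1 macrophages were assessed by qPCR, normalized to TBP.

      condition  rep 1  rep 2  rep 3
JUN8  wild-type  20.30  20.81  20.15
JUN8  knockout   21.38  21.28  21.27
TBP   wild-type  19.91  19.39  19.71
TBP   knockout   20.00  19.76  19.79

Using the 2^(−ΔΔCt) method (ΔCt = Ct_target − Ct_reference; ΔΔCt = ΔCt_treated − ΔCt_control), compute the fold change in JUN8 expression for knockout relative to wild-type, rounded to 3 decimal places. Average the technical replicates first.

0.611

Mean Ct: JUN8 wild-type 20.420; JUN8 knockout 21.310; TBP wild-type 19.670; TBP knockout 19.850
ΔCt(wild-type) = 20.420 − 19.670 = 0.750
ΔCt(knockout) = 21.310 − 19.850 = 1.460
ΔΔCt = 1.460 − 0.750 = 0.710
Fold change = 2^(−0.710) = 0.6113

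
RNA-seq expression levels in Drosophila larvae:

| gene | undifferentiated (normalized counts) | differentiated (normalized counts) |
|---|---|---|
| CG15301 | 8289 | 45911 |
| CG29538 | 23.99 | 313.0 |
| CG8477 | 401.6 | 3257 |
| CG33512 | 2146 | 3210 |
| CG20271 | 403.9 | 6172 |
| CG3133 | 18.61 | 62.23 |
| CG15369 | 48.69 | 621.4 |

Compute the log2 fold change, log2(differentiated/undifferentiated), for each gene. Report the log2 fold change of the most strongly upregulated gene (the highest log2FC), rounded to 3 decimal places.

3.934

log2(45911/8289) = 2.470  (CG15301)
log2(313.0/23.99) = 3.706  (CG29538)
log2(3257/401.6) = 3.020  (CG8477)
log2(3210/2146) = 0.581  (CG33512)
log2(6172/403.9) = 3.934  (CG20271)
log2(62.23/18.61) = 1.742  (CG3133)
log2(621.4/48.69) = 3.674  (CG15369)
CG20271 is most strongly upregulated.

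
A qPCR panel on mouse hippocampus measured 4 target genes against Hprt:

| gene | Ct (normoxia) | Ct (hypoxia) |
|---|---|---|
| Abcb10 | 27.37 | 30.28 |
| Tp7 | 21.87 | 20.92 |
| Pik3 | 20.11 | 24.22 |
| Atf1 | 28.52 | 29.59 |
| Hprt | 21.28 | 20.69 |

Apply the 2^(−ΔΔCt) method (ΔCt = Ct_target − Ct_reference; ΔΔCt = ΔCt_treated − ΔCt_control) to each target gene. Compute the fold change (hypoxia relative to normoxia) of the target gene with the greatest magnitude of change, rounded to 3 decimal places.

Abcb10: ΔΔCt = (30.28−20.69) − (27.37−21.28) = 9.59 − 6.09 = 3.50; fold change = 2^-3.50 = 0.088
Tp7: ΔΔCt = (20.92−20.69) − (21.87−21.28) = 0.23 − 0.59 = -0.36; fold change = 2^0.36 = 1.283
Pik3: ΔΔCt = (24.22−20.69) − (20.11−21.28) = 3.53 − (-1.17) = 4.70; fold change = 2^-4.70 = 0.038
Atf1: ΔΔCt = (29.59−20.69) − (28.52−21.28) = 8.90 − 7.24 = 1.66; fold change = 2^-1.66 = 0.316
Pik3 has the largest |ΔΔCt| = 4.70.

0.038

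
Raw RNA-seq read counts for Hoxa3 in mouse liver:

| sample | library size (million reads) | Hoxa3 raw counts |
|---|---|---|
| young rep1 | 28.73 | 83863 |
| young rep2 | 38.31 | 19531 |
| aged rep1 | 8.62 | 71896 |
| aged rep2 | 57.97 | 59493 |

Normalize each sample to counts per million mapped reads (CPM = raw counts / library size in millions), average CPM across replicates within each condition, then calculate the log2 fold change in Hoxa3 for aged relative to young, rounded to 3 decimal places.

CPM(young rep1) = 83863 / 28.73 = 2919.0045
CPM(young rep2) = 19531 / 38.31 = 509.8147
CPM(aged rep1) = 71896 / 8.62 = 8340.6032
CPM(aged rep2) = 59493 / 57.97 = 1026.2722
mean CPM(young) = 1714.4096; mean CPM(aged) = 4683.4377
Fold change = 4683.4377 / 1714.4096 = 2.73181
log2(2.73181) = 1.4499

1.450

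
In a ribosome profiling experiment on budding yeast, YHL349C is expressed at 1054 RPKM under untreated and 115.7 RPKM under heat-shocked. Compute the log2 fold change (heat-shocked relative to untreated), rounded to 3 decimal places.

-3.187

Fold change = 115.7 / 1054 = 0.1098
log2(0.1098) = -3.1874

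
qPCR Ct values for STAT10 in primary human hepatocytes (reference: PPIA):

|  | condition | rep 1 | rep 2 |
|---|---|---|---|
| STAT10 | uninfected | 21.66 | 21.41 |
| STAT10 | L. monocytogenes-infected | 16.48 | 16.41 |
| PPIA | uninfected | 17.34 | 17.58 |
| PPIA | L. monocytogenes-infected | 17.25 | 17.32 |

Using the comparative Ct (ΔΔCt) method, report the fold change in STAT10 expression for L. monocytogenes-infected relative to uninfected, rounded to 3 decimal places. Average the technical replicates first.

30.169

Mean Ct: STAT10 uninfected 21.535; STAT10 L. monocytogenes-infected 16.445; PPIA uninfected 17.460; PPIA L. monocytogenes-infected 17.285
ΔCt(uninfected) = 21.535 − 17.460 = 4.075
ΔCt(L. monocytogenes-infected) = 16.445 − 17.285 = -0.840
ΔΔCt = -0.840 − 4.075 = -4.915
Fold change = 2^(−(-4.915)) = 2^4.915 = 30.1691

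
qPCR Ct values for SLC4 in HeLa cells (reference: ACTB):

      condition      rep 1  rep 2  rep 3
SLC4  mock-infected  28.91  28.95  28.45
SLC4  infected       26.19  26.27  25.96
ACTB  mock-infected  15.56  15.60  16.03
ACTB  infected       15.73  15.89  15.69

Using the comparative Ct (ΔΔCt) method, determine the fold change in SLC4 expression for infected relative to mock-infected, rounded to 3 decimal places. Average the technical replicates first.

Mean Ct: SLC4 mock-infected 28.770; SLC4 infected 26.140; ACTB mock-infected 15.730; ACTB infected 15.770
ΔCt(mock-infected) = 28.770 − 15.730 = 13.040
ΔCt(infected) = 26.140 − 15.770 = 10.370
ΔΔCt = 10.370 − 13.040 = -2.670
Fold change = 2^(−(-2.670)) = 2^2.670 = 6.3643

6.364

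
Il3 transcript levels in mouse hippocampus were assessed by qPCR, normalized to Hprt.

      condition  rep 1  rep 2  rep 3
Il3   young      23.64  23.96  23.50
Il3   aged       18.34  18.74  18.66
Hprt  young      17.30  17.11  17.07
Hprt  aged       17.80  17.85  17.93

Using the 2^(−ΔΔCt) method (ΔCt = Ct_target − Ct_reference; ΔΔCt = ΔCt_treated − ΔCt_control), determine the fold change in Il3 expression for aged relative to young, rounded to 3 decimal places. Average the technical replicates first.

Mean Ct: Il3 young 23.700; Il3 aged 18.580; Hprt young 17.160; Hprt aged 17.860
ΔCt(young) = 23.700 − 17.160 = 6.540
ΔCt(aged) = 18.580 − 17.860 = 0.720
ΔΔCt = 0.720 − 6.540 = -5.820
Fold change = 2^(−(-5.820)) = 2^5.820 = 56.4930

56.493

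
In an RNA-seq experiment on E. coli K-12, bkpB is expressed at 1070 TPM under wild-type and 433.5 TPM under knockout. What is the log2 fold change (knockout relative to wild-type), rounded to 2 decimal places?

-1.30

Fold change = 433.5 / 1070 = 0.4051
log2(0.4051) = -1.304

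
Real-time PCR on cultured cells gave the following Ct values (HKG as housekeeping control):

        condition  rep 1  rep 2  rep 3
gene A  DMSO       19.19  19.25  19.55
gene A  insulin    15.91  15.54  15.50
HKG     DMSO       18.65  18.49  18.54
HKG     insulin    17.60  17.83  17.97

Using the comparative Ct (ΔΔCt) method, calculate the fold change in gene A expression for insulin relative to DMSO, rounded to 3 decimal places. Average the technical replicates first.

Mean Ct: gene A DMSO 19.330; gene A insulin 15.650; HKG DMSO 18.560; HKG insulin 17.800
ΔCt(DMSO) = 19.330 − 18.560 = 0.770
ΔCt(insulin) = 15.650 − 17.800 = -2.150
ΔΔCt = -2.150 − 0.770 = -2.920
Fold change = 2^(−(-2.920)) = 2^2.920 = 7.5685

7.568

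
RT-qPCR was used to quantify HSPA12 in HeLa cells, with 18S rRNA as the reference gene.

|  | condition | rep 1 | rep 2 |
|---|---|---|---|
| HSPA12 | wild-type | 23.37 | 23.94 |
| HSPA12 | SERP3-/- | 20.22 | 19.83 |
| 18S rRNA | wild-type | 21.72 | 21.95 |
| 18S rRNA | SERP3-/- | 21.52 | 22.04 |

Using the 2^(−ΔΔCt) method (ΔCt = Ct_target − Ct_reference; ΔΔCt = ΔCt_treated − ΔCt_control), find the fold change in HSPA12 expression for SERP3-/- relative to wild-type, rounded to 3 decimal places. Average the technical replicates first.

11.917

Mean Ct: HSPA12 wild-type 23.655; HSPA12 SERP3-/- 20.025; 18S rRNA wild-type 21.835; 18S rRNA SERP3-/- 21.780
ΔCt(wild-type) = 23.655 − 21.835 = 1.820
ΔCt(SERP3-/-) = 20.025 − 21.780 = -1.755
ΔΔCt = -1.755 − 1.820 = -3.575
Fold change = 2^(−(-3.575)) = 2^3.575 = 11.9174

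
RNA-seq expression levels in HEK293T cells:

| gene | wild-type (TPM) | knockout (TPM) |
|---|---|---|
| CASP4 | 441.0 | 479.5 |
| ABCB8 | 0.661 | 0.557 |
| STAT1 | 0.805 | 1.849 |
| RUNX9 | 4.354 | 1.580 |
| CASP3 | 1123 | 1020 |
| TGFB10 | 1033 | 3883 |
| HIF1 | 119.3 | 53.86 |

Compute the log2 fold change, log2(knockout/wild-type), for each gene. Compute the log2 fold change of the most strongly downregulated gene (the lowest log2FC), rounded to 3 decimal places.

log2(479.5/441.0) = 0.121  (CASP4)
log2(0.557/0.661) = -0.247  (ABCB8)
log2(1.849/0.805) = 1.200  (STAT1)
log2(1.580/4.354) = -1.462  (RUNX9)
log2(1020/1123) = -0.139  (CASP3)
log2(3883/1033) = 1.910  (TGFB10)
log2(53.86/119.3) = -1.147  (HIF1)
RUNX9 is most strongly downregulated.

-1.462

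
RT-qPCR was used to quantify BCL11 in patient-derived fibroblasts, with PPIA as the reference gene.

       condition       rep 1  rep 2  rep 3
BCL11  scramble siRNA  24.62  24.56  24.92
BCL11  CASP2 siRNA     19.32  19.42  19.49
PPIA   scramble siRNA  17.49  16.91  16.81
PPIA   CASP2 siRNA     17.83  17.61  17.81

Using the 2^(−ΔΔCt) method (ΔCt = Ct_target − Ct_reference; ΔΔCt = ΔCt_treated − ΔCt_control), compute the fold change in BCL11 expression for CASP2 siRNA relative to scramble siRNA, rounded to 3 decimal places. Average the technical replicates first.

62.683

Mean Ct: BCL11 scramble siRNA 24.700; BCL11 CASP2 siRNA 19.410; PPIA scramble siRNA 17.070; PPIA CASP2 siRNA 17.750
ΔCt(scramble siRNA) = 24.700 − 17.070 = 7.630
ΔCt(CASP2 siRNA) = 19.410 − 17.750 = 1.660
ΔΔCt = 1.660 − 7.630 = -5.970
Fold change = 2^(−(-5.970)) = 2^5.970 = 62.6829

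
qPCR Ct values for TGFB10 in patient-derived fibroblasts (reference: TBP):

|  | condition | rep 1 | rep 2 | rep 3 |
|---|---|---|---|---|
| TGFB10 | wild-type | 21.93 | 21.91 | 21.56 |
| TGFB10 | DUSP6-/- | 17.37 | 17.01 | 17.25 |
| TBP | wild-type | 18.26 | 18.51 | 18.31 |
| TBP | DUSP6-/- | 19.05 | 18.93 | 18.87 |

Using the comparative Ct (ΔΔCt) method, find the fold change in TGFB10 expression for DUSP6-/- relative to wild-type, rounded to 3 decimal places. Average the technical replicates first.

36.252

Mean Ct: TGFB10 wild-type 21.800; TGFB10 DUSP6-/- 17.210; TBP wild-type 18.360; TBP DUSP6-/- 18.950
ΔCt(wild-type) = 21.800 − 18.360 = 3.440
ΔCt(DUSP6-/-) = 17.210 − 18.950 = -1.740
ΔΔCt = -1.740 − 3.440 = -5.180
Fold change = 2^(−(-5.180)) = 2^5.180 = 36.2523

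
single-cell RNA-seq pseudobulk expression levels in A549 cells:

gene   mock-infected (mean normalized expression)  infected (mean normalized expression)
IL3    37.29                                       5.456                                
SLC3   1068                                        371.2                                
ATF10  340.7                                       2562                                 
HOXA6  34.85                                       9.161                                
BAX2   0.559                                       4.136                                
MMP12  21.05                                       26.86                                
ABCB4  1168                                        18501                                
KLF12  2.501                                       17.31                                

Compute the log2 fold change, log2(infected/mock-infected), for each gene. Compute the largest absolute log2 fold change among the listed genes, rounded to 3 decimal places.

3.985

log2(5.456/37.29) = -2.773  (IL3)
log2(371.2/1068) = -1.525  (SLC3)
log2(2562/340.7) = 2.911  (ATF10)
log2(9.161/34.85) = -1.928  (HOXA6)
log2(4.136/0.559) = 2.887  (BAX2)
log2(26.86/21.05) = 0.352  (MMP12)
log2(18501/1168) = 3.985  (ABCB4)
log2(17.31/2.501) = 2.791  (KLF12)
The largest magnitude belongs to ABCB4.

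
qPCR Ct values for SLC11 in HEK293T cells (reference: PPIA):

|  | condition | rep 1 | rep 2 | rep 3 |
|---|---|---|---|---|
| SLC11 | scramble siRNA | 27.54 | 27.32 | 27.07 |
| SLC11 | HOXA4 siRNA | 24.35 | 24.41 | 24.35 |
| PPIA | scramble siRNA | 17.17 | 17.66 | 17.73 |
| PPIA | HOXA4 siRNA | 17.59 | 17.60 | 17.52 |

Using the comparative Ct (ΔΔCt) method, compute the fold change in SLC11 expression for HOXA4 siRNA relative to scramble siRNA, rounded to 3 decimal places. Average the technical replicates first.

Mean Ct: SLC11 scramble siRNA 27.310; SLC11 HOXA4 siRNA 24.370; PPIA scramble siRNA 17.520; PPIA HOXA4 siRNA 17.570
ΔCt(scramble siRNA) = 27.310 − 17.520 = 9.790
ΔCt(HOXA4 siRNA) = 24.370 − 17.570 = 6.800
ΔΔCt = 6.800 − 9.790 = -2.990
Fold change = 2^(−(-2.990)) = 2^2.990 = 7.9447

7.945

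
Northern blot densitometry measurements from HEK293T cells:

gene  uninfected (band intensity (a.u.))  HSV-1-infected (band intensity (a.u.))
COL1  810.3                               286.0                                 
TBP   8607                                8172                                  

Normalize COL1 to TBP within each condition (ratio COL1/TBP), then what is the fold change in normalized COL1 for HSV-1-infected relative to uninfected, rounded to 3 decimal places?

0.372

COL1/TBP (uninfected) = 810.3 / 8607 = 0.094144
COL1/TBP (HSV-1-infected) = 286.0 / 8172 = 0.034998
Fold change = 0.034998 / 0.094144 = 0.3717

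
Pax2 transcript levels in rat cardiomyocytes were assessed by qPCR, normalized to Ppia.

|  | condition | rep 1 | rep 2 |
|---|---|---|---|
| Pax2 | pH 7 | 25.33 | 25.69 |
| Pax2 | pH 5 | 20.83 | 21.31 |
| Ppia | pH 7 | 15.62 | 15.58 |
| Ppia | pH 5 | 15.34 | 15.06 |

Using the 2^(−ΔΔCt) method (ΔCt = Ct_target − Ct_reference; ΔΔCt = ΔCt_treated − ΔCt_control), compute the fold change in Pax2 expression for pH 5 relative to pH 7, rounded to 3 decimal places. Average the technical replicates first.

Mean Ct: Pax2 pH 7 25.510; Pax2 pH 5 21.070; Ppia pH 7 15.600; Ppia pH 5 15.200
ΔCt(pH 7) = 25.510 − 15.600 = 9.910
ΔCt(pH 5) = 21.070 − 15.200 = 5.870
ΔΔCt = 5.870 − 9.910 = -4.040
Fold change = 2^(−(-4.040)) = 2^4.040 = 16.4498

16.450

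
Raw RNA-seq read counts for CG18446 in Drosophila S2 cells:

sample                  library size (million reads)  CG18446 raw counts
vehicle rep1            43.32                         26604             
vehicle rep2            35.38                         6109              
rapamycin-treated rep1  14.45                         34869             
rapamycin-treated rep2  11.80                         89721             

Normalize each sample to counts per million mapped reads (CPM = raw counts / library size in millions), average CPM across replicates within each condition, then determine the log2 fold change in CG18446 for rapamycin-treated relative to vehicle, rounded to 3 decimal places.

3.670

CPM(vehicle rep1) = 26604 / 43.32 = 614.1274
CPM(vehicle rep2) = 6109 / 35.38 = 172.6682
CPM(rapamycin-treated rep1) = 34869 / 14.45 = 2413.0796
CPM(rapamycin-treated rep2) = 89721 / 11.80 = 7603.4746
mean CPM(vehicle) = 393.3978; mean CPM(rapamycin-treated) = 5008.2771
Fold change = 5008.2771 / 393.3978 = 12.73082
log2(12.73082) = 3.6703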